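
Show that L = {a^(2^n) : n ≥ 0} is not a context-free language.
Assume for contradiction that L is context-free, and let p ≥ 1 be the pumping length given by the pumping lemma for CFLs.
Choose s = a^(2^p). Then s ∈ L and |s| = 2^p ≥ p.
By the CFL pumping lemma, s = uvxyz for some u, v, x, y, z with |vxy| ≤ p, |vy| ≥ 1, and uv^i xy^i z ∈ L for every i ≥ 0.
All symbols are a's, so only lengths matter: let k = |vy|, with 1 ≤ k ≤ |vxy| ≤ p < 2^p.

Take i = 2: |uv²xy²z| = 2^p + k, and 2^p < 2^p + k < 2^p + 2^p = 2^(p+1).
So the length lies strictly between consecutive powers of two and is not a power of 2; uv²xy²z ∉ L.

This contradicts the CFL pumping lemma, which requires uv^i xy^i z ∈ L for all i ≥ 0.
Hence L = {a^(2^n) : n ≥ 0} is not context-free. ∎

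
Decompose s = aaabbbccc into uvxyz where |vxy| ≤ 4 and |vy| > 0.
u='aa', v='a', x='bb', y='b', z='ccc'

For s = aaabbbccc with pumping length p = 4:

One valid decomposition:
- u = 'aa'
- v = 'a'
- x = 'bb'
- y = 'b'
- z = 'ccc'

Verification:
- uvxyz = 'aa' + 'a' + 'bb' + 'b' + 'ccc' = aaabbbccc ✓
- |vxy| = |'abbb'| = 4 ≤ 4 ✓
- |vy| = |'ab'| = 2 > 0 ✓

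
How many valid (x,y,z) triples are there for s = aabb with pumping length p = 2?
3

For s = 'aabb' with pumping length p = 2:

Constraints: |xy| ≤ 2, |y| > 0

Valid decompositions (|xy| ≤ p, |y| ≥ 1):
  • x='', y='a', z='abb'
  • x='a', y='a', z='bb'
  • x='', y='aa', z='bb'

Total count: 3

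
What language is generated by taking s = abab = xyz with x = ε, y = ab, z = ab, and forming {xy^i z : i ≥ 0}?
{xy^i z : i ≥ 0} = {(ab)^(i+1) : i ≥ 0} = {ab, abab, ababab, ...}

With x = ε, y = ab, z = ab: Pumping 'ab' gives strings of alternating a's and b's.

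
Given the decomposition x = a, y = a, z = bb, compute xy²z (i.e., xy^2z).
aaabb

Given x = 'a', y = 'a', z = 'bb' and i = 2:

xy^2z = x + y·y·...·y (2 times) + z
       = 'a' + 'a'^2 + 'bb'
       = 'a' + 'aa' + 'bb'
       = 'aaabb'

The pumped string is 'aaabb' with length 5.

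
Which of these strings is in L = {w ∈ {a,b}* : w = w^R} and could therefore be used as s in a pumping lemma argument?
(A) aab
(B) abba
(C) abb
(B) abba

The pumping lemma is applied to a string s that lies in L, so first check membership of each option:
- (A) aab reversed is baa ≠ aab, so it is not a palindrome and is not in L ✗
- (B) abba reversed is abba, the same string, so it is a palindrome and is in L ✓
- (C) abb reversed is bba ≠ abb, so it is not a palindrome and is not in L ✗

Only (B) abba is in L, so it is the only candidate that could play the role of s.
(In a complete proof one picks s in terms of the pumping length p so that |s| ≥ p is guaranteed; a fixed string like abba illustrates the shape of such an s.)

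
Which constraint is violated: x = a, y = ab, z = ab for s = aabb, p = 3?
Violated: xyz = s

The decomposition x = a, y = ab, z = ab for s = aabb with p = 3
violates the constraint: xyz = s

xyz = 'a' + 'ab' + 'ab' = 'aabab' ≠ 'aabb' = s. The decomposition doesn't reconstruct s.

Pumping lemma constraints:
1. xyz = s (decomposition is valid)
2. |xy| ≤ p
3. |y| > 0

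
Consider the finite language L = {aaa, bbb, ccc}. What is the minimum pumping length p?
p = 4

For a finite language L, the pumping lemma holds vacuously if p > max|s| for s ∈ L.

The longest string in L = {aaa, bbb, ccc} has length 3.
If p = 4, then no string s ∈ L has |s| ≥ p, so the condition is vacuously true.

The minimum pumping length is p = 4.

Why no smaller p works: for any p ≤ 3, the longest string s ∈ L has |s| = 3 ≥ p, so it would
have to be pumpable; but pumping up (i = 2, 3, ...) produces ever longer strings, which cannot all lie in the
finite language L. So the pumping property fails for every p ≤ 3.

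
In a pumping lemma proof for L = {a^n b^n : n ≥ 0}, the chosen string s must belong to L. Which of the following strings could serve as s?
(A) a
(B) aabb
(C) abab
(B) aabb

The pumping lemma is applied to a string s that lies in L, so first check membership of each option:
- (A) a has 1 a's and 0 b's; 1 ≠ 0, so it is not in L ✗
- (B) aabb = a^2 b^2 has equal counts (2 = 2), so it is in L ✓
- (C) abab has an a after a b, so it is not of the form a^n b^n and is not in L ✗

Only (B) aabb is in L, so it is the only candidate that could play the role of s.
(In a complete proof one picks s in terms of the pumping length p so that |s| ≥ p is guaranteed; a fixed string like aabb illustrates the shape of such an s.)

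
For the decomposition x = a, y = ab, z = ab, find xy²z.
aababab

Given x = 'a', y = 'ab', z = 'ab' and i = 2:

xy^2z = x + y·y·...·y (2 times) + z
       = 'a' + 'ab'^2 + 'ab'
       = 'a' + 'abab' + 'ab'
       = 'aababab'

The pumped string is 'aababab' with length 7.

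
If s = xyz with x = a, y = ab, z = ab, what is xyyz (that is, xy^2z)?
aababab

Given x = 'a', y = 'ab', z = 'ab' and i = 2:

xy^2z = x + y·y·...·y (2 times) + z
       = 'a' + 'ab'^2 + 'ab'
       = 'a' + 'abab' + 'ab'
       = 'aababab'

The pumped string is 'aababab' with length 7.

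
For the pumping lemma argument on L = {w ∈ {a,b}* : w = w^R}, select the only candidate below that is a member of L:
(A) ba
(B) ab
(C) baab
(C) baab

The pumping lemma is applied to a string s that lies in L, so first check membership of each option:
- (A) ba reversed is ab ≠ ba, so it is not a palindrome and is not in L ✗
- (B) ab reversed is ba ≠ ab, so it is not a palindrome and is not in L ✗
- (C) baab reversed is baab, the same string, so it is a palindrome and is in L ✓

Only (C) baab is in L, so it is the only candidate that could play the role of s.
(In a complete proof one picks s in terms of the pumping length p so that |s| ≥ p is guaranteed; a fixed string like baab illustrates the shape of such an s.)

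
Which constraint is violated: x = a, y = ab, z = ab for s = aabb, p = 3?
Violated: xyz = s

The decomposition x = a, y = ab, z = ab for s = aabb with p = 3
violates the constraint: xyz = s

xyz = 'a' + 'ab' + 'ab' = 'aabab' ≠ 'aabb' = s. The decomposition doesn't reconstruct s.

Pumping lemma constraints:
1. xyz = s (decomposition is valid)
2. |xy| ≤ p
3. |y| > 0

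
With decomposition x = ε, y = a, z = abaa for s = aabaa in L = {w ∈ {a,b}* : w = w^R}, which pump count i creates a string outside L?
i = 0

xy⁰z = ε · ε · abaa = abaa; abaa reversed is aaba ≠ abaa, so it is not a palindrome and is not in L.
(Other choices also work, e.g. i = 2, 3; only i = 1 is guaranteed to stay in L since xy¹z = s.)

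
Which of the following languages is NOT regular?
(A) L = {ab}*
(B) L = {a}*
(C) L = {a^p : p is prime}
(C) {a^p : p is prime}

(C) L = {a^p : p is prime} is NOT regular.

The pumping lemma can be used to prove this:
After pumping, the length becomes composite

The other languages are regular because they can be recognized by finite automata.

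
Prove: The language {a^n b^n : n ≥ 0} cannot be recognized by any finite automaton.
Assume for contradiction that L is regular, and let p ≥ 1 be the pumping length given by the pumping lemma.
Choose s = a^p b^p. Then s ∈ L and |s| = 2p ≥ p.
By the pumping lemma, s = xyz for some x, y, z with |xy| ≤ p, |y| ≥ 1, and xy^i z ∈ L for every i ≥ 0.
Since |xy| ≤ p and the first p symbols of s are all a's, we must have y = a^k for some k with 1 ≤ k ≤ p.

Take i = 3: xy³z = a^(p + 2k) b^p.
This string has p + 2k a's but p b's, and p + 2k > p because k ≥ 1. So xy³z ∉ L.

This contradicts the pumping lemma, which requires xy^i z ∈ L for all i ≥ 0.
Hence L = {a^n b^n : n ≥ 0} is not regular. ∎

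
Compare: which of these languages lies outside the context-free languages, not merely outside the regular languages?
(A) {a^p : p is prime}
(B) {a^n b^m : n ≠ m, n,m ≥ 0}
(A) {a^p : p is prime}

(A) {a^p : p is prime} requires the CFL pumping lemma.

- {a^n b^m : n ≠ m, n,m ≥ 0} is context-free (but not regular)
  • Can be shown non-regular with the regular pumping lemma
  • After pumping a's, we can make n = m

- {a^p : p is prime} is NOT context-free
  • Requires the CFL pumping lemma to prove
  • The CFL pumping lemma also fails because prime gaps are unbounded

The CFL pumping lemma is "stronger" in that it can prove non-membership
in the larger class of context-free languages.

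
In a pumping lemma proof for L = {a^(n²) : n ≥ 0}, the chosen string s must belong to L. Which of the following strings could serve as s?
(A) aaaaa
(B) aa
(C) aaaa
(C) aaaa

The pumping lemma is applied to a string s that lies in L, so first check membership of each option:
- (A) aaaaa has length 5, strictly between 2² = 4 and 3² = 9, so it is not in L ✗
- (B) aa has length 2, strictly between 1² = 1 and 2² = 4, so it is not in L ✗
- (C) aaaa has length 4 = 2², a perfect square, so it is in L ✓

Only (C) aaaa is in L, so it is the only candidate that could play the role of s.
(In a complete proof one picks s in terms of the pumping length p so that |s| ≥ p is guaranteed; a fixed string like aaaa illustrates the shape of such an s.)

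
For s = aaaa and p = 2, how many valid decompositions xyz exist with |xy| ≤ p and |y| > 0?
3

For s = 'aaaa' with pumping length p = 2:

Constraints: |xy| ≤ 2, |y| > 0

Valid decompositions (|xy| ≤ p, |y| ≥ 1):
  • x='', y='a', z='aaa'
  • x='a', y='a', z='aa'
  • x='', y='aa', z='aa'

Total count: 3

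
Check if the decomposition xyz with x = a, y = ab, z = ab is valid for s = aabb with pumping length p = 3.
Violated: xyz = s

The decomposition x = a, y = ab, z = ab for s = aabb with p = 3
violates the constraint: xyz = s

xyz = 'a' + 'ab' + 'ab' = 'aabab' ≠ 'aabb' = s. The decomposition doesn't reconstruct s.

Pumping lemma constraints:
1. xyz = s (decomposition is valid)
2. |xy| ≤ p
3. |y| > 0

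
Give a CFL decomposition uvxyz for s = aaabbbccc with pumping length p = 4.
u='aa', v='a', x='bb', y='b', z='ccc'

For s = aaabbbccc with pumping length p = 4:

One valid decomposition:
- u = 'aa'
- v = 'a'
- x = 'bb'
- y = 'b'
- z = 'ccc'

Verification:
- uvxyz = 'aa' + 'a' + 'bb' + 'b' + 'ccc' = aaabbbccc ✓
- |vxy| = |'abbb'| = 4 ≤ 4 ✓
- |vy| = |'ab'| = 2 > 0 ✓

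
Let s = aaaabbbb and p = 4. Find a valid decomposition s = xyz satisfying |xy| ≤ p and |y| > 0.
x = '', y = 'a', z = 'aaabbbb'

For s = aaaabbbb and p = 4, one valid decomposition is:
- x = '' (length 0)
- y = 'a' (length 1)
- z = 'aaabbbb' (length 7)

Verification:
- xyz = '' + 'a' + 'aaabbbb' = aaaabbbb ✓
- |xy| = 1 ≤ 4 ✓
- |y| = 1 > 0 ✓

All pumping lemma constraints are satisfied.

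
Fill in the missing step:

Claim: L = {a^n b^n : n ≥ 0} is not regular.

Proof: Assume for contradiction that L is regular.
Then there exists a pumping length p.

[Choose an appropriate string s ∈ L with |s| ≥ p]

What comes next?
s = a^p b^p

This string is in L (has equal a's and b's) and has length 2p ≥ p.
Any decomposition xyz with |xy| ≤ p means y consists only of a's,
so pumping will unbalance the counts.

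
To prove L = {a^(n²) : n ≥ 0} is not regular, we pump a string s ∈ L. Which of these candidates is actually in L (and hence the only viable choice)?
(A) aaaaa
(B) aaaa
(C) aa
(B) aaaa

The pumping lemma is applied to a string s that lies in L, so first check membership of each option:
- (A) aaaaa has length 5, strictly between 2² = 4 and 3² = 9, so it is not in L ✗
- (B) aaaa has length 4 = 2², a perfect square, so it is in L ✓
- (C) aa has length 2, strictly between 1² = 1 and 2² = 4, so it is not in L ✗

Only (B) aaaa is in L, so it is the only candidate that could play the role of s.
(In a complete proof one picks s in terms of the pumping length p so that |s| ≥ p is guaranteed; a fixed string like aaaa illustrates the shape of such an s.)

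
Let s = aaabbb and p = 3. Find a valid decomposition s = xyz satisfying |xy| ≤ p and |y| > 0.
x = 'a', y = 'aa', z = 'bbb'

For s = aaabbb and p = 3, one valid decomposition is:
- x = 'a' (length 1)
- y = 'aa' (length 2)
- z = 'bbb' (length 3)

Verification:
- xyz = 'a' + 'aa' + 'bbb' = aaabbb ✓
- |xy| = 3 ≤ 3 ✓
- |y| = 2 > 0 ✓

All pumping lemma constraints are satisfied.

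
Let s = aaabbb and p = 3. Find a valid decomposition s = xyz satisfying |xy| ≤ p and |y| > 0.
x = '', y = 'aa', z = 'abbb'

For s = aaabbb and p = 3, one valid decomposition is:
- x = '' (length 0)
- y = 'aa' (length 2)
- z = 'abbb' (length 4)

Verification:
- xyz = '' + 'aa' + 'abbb' = aaabbb ✓
- |xy| = 2 ≤ 3 ✓
- |y| = 2 > 0 ✓

All pumping lemma constraints are satisfied.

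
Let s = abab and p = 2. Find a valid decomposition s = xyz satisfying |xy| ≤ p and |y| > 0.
x = '', y = 'ab', z = 'ab'

For s = abab and p = 2, one valid decomposition is:
- x = '' (length 0)
- y = 'ab' (length 2)
- z = 'ab' (length 2)

Verification:
- xyz = '' + 'ab' + 'ab' = abab ✓
- |xy| = 2 ≤ 2 ✓
- |y| = 2 > 0 ✓

All pumping lemma constraints are satisfied.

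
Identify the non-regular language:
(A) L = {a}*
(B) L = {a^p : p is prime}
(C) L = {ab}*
(B) {a^p : p is prime}

(B) L = {a^p : p is prime} is NOT regular.

The pumping lemma can be used to prove this:
After pumping, the length becomes composite

The other languages are regular because they can be recognized by finite automata.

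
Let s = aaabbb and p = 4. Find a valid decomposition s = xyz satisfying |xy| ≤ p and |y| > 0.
x = '', y = 'aaa', z = 'bbb'

For s = aaabbb and p = 4, one valid decomposition is:
- x = '' (length 0)
- y = 'aaa' (length 3)
- z = 'bbb' (length 3)

Verification:
- xyz = '' + 'aaa' + 'bbb' = aaabbb ✓
- |xy| = 3 ≤ 4 ✓
- |y| = 3 > 0 ✓

All pumping lemma constraints are satisfied.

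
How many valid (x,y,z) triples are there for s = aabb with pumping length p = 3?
6

For s = 'aabb' with pumping length p = 3:

Constraints: |xy| ≤ 3, |y| > 0

Valid decompositions (|xy| ≤ p, |y| ≥ 1):
  • x='', y='a', z='abb'
  • x='a', y='a', z='bb'
  • x='', y='aa', z='bb'
  • x='aa', y='b', z='b'
  • x='a', y='ab', z='b'
  • x='', y='aab', z='b'

Total count: 6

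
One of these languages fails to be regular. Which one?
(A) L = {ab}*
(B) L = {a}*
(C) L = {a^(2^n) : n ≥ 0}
(C) {a^(2^n) : n ≥ 0}

(C) L = {a^(2^n) : n ≥ 0} is NOT regular.

The pumping lemma can be used to prove this:
After pumping, length is no longer a power of 2

The other languages are regular because they can be recognized by finite automata.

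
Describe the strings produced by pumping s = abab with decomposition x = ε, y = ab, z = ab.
{xy^i z : i ≥ 0} = {(ab)^(i+1) : i ≥ 0} = {ab, abab, ababab, ...}

With x = ε, y = ab, z = ab: Pumping 'ab' gives strings of alternating a's and b's.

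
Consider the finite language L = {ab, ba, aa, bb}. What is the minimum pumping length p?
p = 3

For a finite language L, the pumping lemma holds vacuously if p > max|s| for s ∈ L.

The longest string in L = {ab, ba, aa, bb} has length 2.
If p = 3, then no string s ∈ L has |s| ≥ p, so the condition is vacuously true.

The minimum pumping length is p = 3.

Why no smaller p works: for any p ≤ 2, the longest string s ∈ L has |s| = 2 ≥ p, so it would
have to be pumpable; but pumping up (i = 2, 3, ...) produces ever longer strings, which cannot all lie in the
finite language L. So the pumping property fails for every p ≤ 2.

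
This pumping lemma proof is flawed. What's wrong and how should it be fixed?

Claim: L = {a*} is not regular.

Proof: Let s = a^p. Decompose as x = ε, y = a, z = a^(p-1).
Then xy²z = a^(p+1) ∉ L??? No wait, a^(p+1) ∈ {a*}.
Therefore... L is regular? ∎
Error: The proof attempts to show a*  is not regular, but a* IS regular!

Correction: a* is a regular language (recognized by a simple DFA with one accepting state and self-loop on 'a'). The pumping lemma can only prove non-regularity, not regularity. For regular languages, pumping always works.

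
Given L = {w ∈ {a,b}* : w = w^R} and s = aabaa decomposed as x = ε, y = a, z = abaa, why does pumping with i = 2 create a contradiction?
xy²z = aaabaa ∉ L

Pumping with i = 2 replaces y = a by y² = aa:
- Original: s = xyz = aabaa; aabaa reversed is aabaa, the same string, so it is a palindrome and is in L
- Pumped: xy²z = ε · aa · abaa = aaabaa
- aaabaa reversed is aabaaa ≠ aaabaa, so it is not a palindrome and is not in L

The pumping lemma would require xy²z ∈ L, so this decomposition yields a contradiction.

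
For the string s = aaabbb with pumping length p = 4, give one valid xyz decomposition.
x = 'aaa', y = 'b', z = 'bb'

For s = aaabbb and p = 4, one valid decomposition is:
- x = 'aaa' (length 3)
- y = 'b' (length 1)
- z = 'bb' (length 2)

Verification:
- xyz = 'aaa' + 'b' + 'bb' = aaabbb ✓
- |xy| = 4 ≤ 4 ✓
- |y| = 1 > 0 ✓

All pumping lemma constraints are satisfied.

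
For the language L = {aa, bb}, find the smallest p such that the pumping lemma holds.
p = 3

For a finite language L, the pumping lemma holds vacuously if p > max|s| for s ∈ L.

The longest string in L = {aa, bb} has length 2.
If p = 3, then no string s ∈ L has |s| ≥ p, so the condition is vacuously true.

The minimum pumping length is p = 3.

Why no smaller p works: for any p ≤ 2, the longest string s ∈ L has |s| = 2 ≥ p, so it would
have to be pumpable; but pumping up (i = 2, 3, ...) produces ever longer strings, which cannot all lie in the
finite language L. So the pumping property fails for every p ≤ 2.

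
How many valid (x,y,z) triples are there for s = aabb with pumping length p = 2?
3

For s = 'aabb' with pumping length p = 2:

Constraints: |xy| ≤ 2, |y| > 0

Valid decompositions (|xy| ≤ p, |y| ≥ 1):
  • x='', y='a', z='abb'
  • x='a', y='a', z='bb'
  • x='', y='aa', z='bb'

Total count: 3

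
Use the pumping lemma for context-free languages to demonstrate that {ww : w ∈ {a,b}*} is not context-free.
Assume for contradiction that L is context-free, and let p ≥ 1 be the pumping length given by the pumping lemma for CFLs.
Choose s = a^p b^p a^p b^p. Then s ∈ L (take w = a^p b^p) and |s| = 4p ≥ p.
By the CFL pumping lemma, s = uvxyz for some u, v, x, y, z with |vxy| ≤ p, |vy| ≥ 1, and uv^i xy^i z ∈ L for every i ≥ 0.

Write s as four blocks A₁ B₁ A₂ B₂ with A₁ = A₂ = a^p and B₁ = B₂ = b^p. Since |vxy| ≤ p, the window vxy lies inside at most two adjacent blocks. Take i = 0 and let t = uxz, so |t| = 4p − |vy| with 1 ≤ |vy| ≤ p. If |t| is odd, t ∉ L immediately, so assume |vy| is even (hence |vy| ≥ 2) and |t|/2 = 2p − |vy|/2, which satisfies p ≤ |t|/2 ≤ 2p − 1.

Case 1 (vxy inside A₁B₁): t = a^(p−j) b^(p−l) a^p b^p with j + l = |vy|. The second half of t has length < 2p, so it is a suffix of the trailing a^p b^p and ends in b; the first half is a^(p−j) b^(p−l) a^((j+l)/2), which ends in a because (j+l)/2 ≥ 1. The halves differ, so t ∉ L.

Case 2 (vxy inside B₁A₂, straddling the middle): t = a^p b^(p−j) a^(p−l) b^p with j + l = |vy|. If t = ww, then w is a prefix of t of length ≥ p, so w begins with a^p; and w is a suffix of t of length ≥ p, so w ends with b^p. That forces |w| ≥ 2p, contradicting |w| = |t|/2 ≤ 2p − 1. So t ∉ L.

Case 3 (vxy inside A₂B₂): t = a^p b^p a^(p−j) b^(p−l) with j + l = |vy|. The first half of t is a prefix of a^p b^p, so it begins with a; the second half is b^((j+l)/2) a^(p−j) b^(p−l), which begins with b. The halves differ, so t ∉ L.

In every case uv⁰xy⁰z = uxz ∉ L.

This contradicts the CFL pumping lemma, which requires uv^i xy^i z ∈ L for all i ≥ 0.
Hence L = {ww : w ∈ {a,b}*} is not context-free. ∎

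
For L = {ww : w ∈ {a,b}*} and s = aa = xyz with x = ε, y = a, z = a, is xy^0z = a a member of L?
No

xy⁰z = ε · ε · a = a.
a has odd length 1, so it cannot be written as ww and is not in L.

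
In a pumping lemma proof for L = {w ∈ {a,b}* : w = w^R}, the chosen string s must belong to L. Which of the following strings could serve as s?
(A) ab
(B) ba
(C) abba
(C) abba

The pumping lemma is applied to a string s that lies in L, so first check membership of each option:
- (A) ab reversed is ba ≠ ab, so it is not a palindrome and is not in L ✗
- (B) ba reversed is ab ≠ ba, so it is not a palindrome and is not in L ✗
- (C) abba reversed is abba, the same string, so it is a palindrome and is in L ✓

Only (C) abba is in L, so it is the only candidate that could play the role of s.
(In a complete proof one picks s in terms of the pumping length p so that |s| ≥ p is guaranteed; a fixed string like abba illustrates the shape of such an s.)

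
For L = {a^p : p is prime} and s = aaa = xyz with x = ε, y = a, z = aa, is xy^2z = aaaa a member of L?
No

xy²z = ε · aa · aa = aaaa.
aaaa has length 4 = 2 × 2, which is not prime, so it is not in L.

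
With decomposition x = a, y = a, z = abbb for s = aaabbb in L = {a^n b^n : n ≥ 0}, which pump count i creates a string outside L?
i = 0

xy⁰z = a · ε · abbb = aabbb; aabbb has 2 a's and 3 b's; 2 ≠ 3, so it is not in L.
(Other choices also work, e.g. i = 2, 3; only i = 1 is guaranteed to stay in L since xy¹z = s.)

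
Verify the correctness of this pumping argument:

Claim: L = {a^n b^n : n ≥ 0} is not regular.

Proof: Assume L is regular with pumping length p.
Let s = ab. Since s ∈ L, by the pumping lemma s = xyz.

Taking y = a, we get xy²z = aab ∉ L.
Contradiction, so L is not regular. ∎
The proof is INCORRECT.

Error: The string s = ab may be shorter than p.
The pumping lemma only applies to strings with |s| ≥ p, and p is not under our control.
We must choose s in terms of p, e.g. s = a^p b^p, to ensure |s| ≥ p.
(The proof also fixes one particular y; a valid argument must handle every decomposition with |xy| ≤ p and |y| ≥ 1 — for s = a^p b^p this forces y = a^k, and then xy²z = a^(p+k) b^p ∉ L.)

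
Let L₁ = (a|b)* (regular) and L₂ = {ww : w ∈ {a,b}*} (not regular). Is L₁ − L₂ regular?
No — L₁ − L₂ is not regular.

L₁ − L₂ is the complement of {ww} within {a,b}*. If it were regular, its complement {ww} would be regular as well (regular languages are closed under complement) — contradiction. So L₁ − L₂ is not regular.

Note that the bare facts "L₁ regular, L₂ non-regular" do not settle the question by themselves: the closure of regular languages under ∪, ∩, complement and difference applies only when BOTH operands are regular. With a non-regular operand the result can come out regular or non-regular depending on the specific languages, so one has to work out L₁ − L₂ for this particular pair, as above.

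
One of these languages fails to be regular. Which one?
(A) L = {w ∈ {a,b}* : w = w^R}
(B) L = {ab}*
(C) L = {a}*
(A) {w ∈ {a,b}* : w = w^R}

(A) L = {w ∈ {a,b}* : w = w^R} is NOT regular.

The pumping lemma can be used to prove this:
After pumping, the string is no longer symmetric

The other languages are regular because they can be recognized by finite automata.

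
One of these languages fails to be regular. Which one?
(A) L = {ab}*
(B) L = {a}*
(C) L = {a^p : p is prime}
(C) {a^p : p is prime}

(C) L = {a^p : p is prime} is NOT regular.

The pumping lemma can be used to prove this:
After pumping, the length becomes composite

The other languages are regular because they can be recognized by finite automata.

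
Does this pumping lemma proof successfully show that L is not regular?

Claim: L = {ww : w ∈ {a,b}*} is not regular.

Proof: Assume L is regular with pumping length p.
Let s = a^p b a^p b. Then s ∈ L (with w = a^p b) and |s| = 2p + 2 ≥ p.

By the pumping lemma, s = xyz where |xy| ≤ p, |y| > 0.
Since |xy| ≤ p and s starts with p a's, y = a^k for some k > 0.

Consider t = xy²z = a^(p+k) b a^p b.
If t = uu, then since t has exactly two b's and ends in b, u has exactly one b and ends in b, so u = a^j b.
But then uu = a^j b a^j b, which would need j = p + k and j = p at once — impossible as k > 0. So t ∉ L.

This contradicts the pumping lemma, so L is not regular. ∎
The proof is correct.

This proof is valid because:
1. s = a^p b a^p b is in L and is chosen in terms of p, so |s| ≥ p holds for every p
2. The decomposition analysis is correct: |xy| ≤ p forces y to lie inside the leading a's
3. The contradiction is valid: the argument shows a^(p+k) b a^p b cannot be split into two equal halves
4. The conclusion follows logically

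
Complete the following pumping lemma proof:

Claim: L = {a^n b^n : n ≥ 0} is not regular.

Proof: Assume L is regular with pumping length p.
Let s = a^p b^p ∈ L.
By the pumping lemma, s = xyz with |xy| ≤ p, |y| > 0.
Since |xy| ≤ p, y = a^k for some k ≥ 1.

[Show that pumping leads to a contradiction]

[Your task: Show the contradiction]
Consider xy²z = a^(p+k) b^p.

Since k ≥ 1, we have p + k > p.
So xy²z has more a's than b's: (p+k) a's vs p b's.
This means xy²z ∉ L because a^n b^n requires equal counts.

This contradicts the pumping lemma which states xy²z ∈ L.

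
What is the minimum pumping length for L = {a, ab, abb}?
p = 4

For a finite language L, the pumping lemma holds vacuously if p > max|s| for s ∈ L.

The longest string in L = {a, ab, abb} has length 3.
If p = 4, then no string s ∈ L has |s| ≥ p, so the condition is vacuously true.

The minimum pumping length is p = 4.

Why no smaller p works: for any p ≤ 3, the longest string s ∈ L has |s| = 3 ≥ p, so it would
have to be pumpable; but pumping up (i = 2, 3, ...) produces ever longer strings, which cannot all lie in the
finite language L. So the pumping property fails for every p ≤ 3.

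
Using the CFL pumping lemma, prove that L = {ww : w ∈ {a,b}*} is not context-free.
Assume for contradiction that L is context-free, and let p ≥ 1 be the pumping length given by the pumping lemma for CFLs.
Choose s = a^p b^p a^p b^p. Then s ∈ L (take w = a^p b^p) and |s| = 4p ≥ p.
By the CFL pumping lemma, s = uvxyz for some u, v, x, y, z with |vxy| ≤ p, |vy| ≥ 1, and uv^i xy^i z ∈ L for every i ≥ 0.

Write s as four blocks A₁ B₁ A₂ B₂ with A₁ = A₂ = a^p and B₁ = B₂ = b^p. Since |vxy| ≤ p, the window vxy lies inside at most two adjacent blocks. Take i = 0 and let t = uxz, so |t| = 4p − |vy| with 1 ≤ |vy| ≤ p. If |t| is odd, t ∉ L immediately, so assume |vy| is even (hence |vy| ≥ 2) and |t|/2 = 2p − |vy|/2, which satisfies p ≤ |t|/2 ≤ 2p − 1.

Case 1 (vxy inside A₁B₁): t = a^(p−j) b^(p−l) a^p b^p with j + l = |vy|. The second half of t has length < 2p, so it is a suffix of the trailing a^p b^p and ends in b; the first half is a^(p−j) b^(p−l) a^((j+l)/2), which ends in a because (j+l)/2 ≥ 1. The halves differ, so t ∉ L.

Case 2 (vxy inside B₁A₂, straddling the middle): t = a^p b^(p−j) a^(p−l) b^p with j + l = |vy|. If t = ww, then w is a prefix of t of length ≥ p, so w begins with a^p; and w is a suffix of t of length ≥ p, so w ends with b^p. That forces |w| ≥ 2p, contradicting |w| = |t|/2 ≤ 2p − 1. So t ∉ L.

Case 3 (vxy inside A₂B₂): t = a^p b^p a^(p−j) b^(p−l) with j + l = |vy|. The first half of t is a prefix of a^p b^p, so it begins with a; the second half is b^((j+l)/2) a^(p−j) b^(p−l), which begins with b. The halves differ, so t ∉ L.

In every case uv⁰xy⁰z = uxz ∉ L.

This contradicts the CFL pumping lemma, which requires uv^i xy^i z ∈ L for all i ≥ 0.
Hence L = {ww : w ∈ {a,b}*} is not context-free. ∎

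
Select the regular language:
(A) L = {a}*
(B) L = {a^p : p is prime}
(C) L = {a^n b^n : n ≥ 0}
(A) {a}*

(A) L = {a}* is regular.

This can be recognized by a finite automaton (DFA/NFA).
Regular expressions like {a}* define regular languages.

The other choices are not regular:
- {a^n b^n : n ≥ 0}: After pumping, the number of a's and b's become unequal
- {a^p : p is prime}: After pumping, the length becomes composite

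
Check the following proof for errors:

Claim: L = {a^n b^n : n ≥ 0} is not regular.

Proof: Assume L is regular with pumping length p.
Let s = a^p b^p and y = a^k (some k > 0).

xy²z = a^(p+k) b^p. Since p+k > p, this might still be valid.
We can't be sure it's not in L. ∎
The proof is INCORRECT.

Error: The conclusion is wrong.
xy²z = a^(p+k) b^p is definitely NOT in L because the number of a's (p+k) ≠ number of b's (p).
The proof incorrectly doubts what is actually a valid contradiction.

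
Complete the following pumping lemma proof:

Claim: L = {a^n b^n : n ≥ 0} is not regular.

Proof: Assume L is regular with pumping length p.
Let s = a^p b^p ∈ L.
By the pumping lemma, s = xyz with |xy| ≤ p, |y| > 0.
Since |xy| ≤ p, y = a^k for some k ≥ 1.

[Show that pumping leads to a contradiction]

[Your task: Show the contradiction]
Consider xy²z = a^(p+k) b^p.

Since k ≥ 1, we have p + k > p.
So xy²z has more a's than b's: (p+k) a's vs p b's.
This means xy²z ∉ L because a^n b^n requires equal counts.

This contradicts the pumping lemma which states xy²z ∈ L.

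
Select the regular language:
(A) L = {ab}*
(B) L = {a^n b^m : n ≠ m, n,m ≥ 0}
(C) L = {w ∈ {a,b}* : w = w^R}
(A) {ab}*

(A) L = {ab}* is regular.

This can be recognized by a finite automaton (DFA/NFA).
Regular expressions like {ab}* define regular languages.

The other choices are not regular:
- {w ∈ {a,b}* : w = w^R}: After pumping, the string is no longer symmetric
- {a^n b^m : n ≠ m, n,m ≥ 0}: After pumping a's, we can make n = m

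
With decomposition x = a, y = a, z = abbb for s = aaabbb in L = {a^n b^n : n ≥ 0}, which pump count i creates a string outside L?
i = 0

xy⁰z = a · ε · abbb = aabbb; aabbb has 2 a's and 3 b's; 2 ≠ 3, so it is not in L.
(Other choices also work, e.g. i = 2, 3; only i = 1 is guaranteed to stay in L since xy¹z = s.)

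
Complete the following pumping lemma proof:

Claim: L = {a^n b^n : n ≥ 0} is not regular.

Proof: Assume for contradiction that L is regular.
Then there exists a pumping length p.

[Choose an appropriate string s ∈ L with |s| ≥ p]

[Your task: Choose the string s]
s = a^p b^p

This string is in L (has equal a's and b's) and has length 2p ≥ p.
Any decomposition xyz with |xy| ≤ p means y consists only of a's,
so pumping will unbalance the counts.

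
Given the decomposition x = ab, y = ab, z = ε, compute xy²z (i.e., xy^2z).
ababab

Given x = 'ab', y = 'ab', z = '' and i = 2:

xy^2z = x + y·y·...·y (2 times) + z
       = 'ab' + 'ab'^2 + ''
       = 'ab' + 'abab' + ''
       = 'ababab'

The pumped string is 'ababab' with length 6.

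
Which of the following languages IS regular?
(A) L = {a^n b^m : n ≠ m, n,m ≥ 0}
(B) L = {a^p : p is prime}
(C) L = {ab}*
(C) {ab}*

(C) L = {ab}* is regular.

This can be recognized by a finite automaton (DFA/NFA).
Regular expressions like {ab}* define regular languages.

The other choices are not regular:
- {a^p : p is prime}: After pumping, the length becomes composite
- {a^n b^m : n ≠ m, n,m ≥ 0}: After pumping a's, we can make n = m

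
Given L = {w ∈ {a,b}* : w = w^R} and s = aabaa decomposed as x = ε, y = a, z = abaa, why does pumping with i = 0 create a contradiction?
xy⁰z = abaa ∉ L

Pumping with i = 0 replaces y = a by y⁰ = ε:
- Original: s = xyz = aabaa; aabaa reversed is aabaa, the same string, so it is a palindrome and is in L
- Pumped: xy⁰z = ε · ε · abaa = abaa
- abaa reversed is aaba ≠ abaa, so it is not a palindrome and is not in L

The pumping lemma would require xy⁰z ∈ L, so this decomposition yields a contradiction.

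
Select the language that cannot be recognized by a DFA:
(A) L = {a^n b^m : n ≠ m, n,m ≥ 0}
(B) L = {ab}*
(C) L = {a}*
(A) {a^n b^m : n ≠ m, n,m ≥ 0}

(A) L = {a^n b^m : n ≠ m, n,m ≥ 0} is NOT regular.

The pumping lemma can be used to prove this:
After pumping a's, we can make n = m

The other languages are regular because they can be recognized by finite automata.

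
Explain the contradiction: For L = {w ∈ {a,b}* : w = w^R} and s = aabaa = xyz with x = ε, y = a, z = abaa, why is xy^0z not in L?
xy⁰z = abaa ∉ L

Pumping with i = 0 replaces y = a by y⁰ = ε:
- Original: s = xyz = aabaa; aabaa reversed is aabaa, the same string, so it is a palindrome and is in L
- Pumped: xy⁰z = ε · ε · abaa = abaa
- abaa reversed is aaba ≠ abaa, so it is not a palindrome and is not in L

The pumping lemma would require xy⁰z ∈ L, so this decomposition yields a contradiction.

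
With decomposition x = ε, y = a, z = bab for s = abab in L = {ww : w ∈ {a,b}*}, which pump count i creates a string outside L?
i = 2

xy²z = ε · aa · bab = aabab; aabab has odd length 5, so it cannot be written as ww and is not in L.
(Other choices also work, e.g. i = 0, 3; only i = 1 is guaranteed to stay in L since xy¹z = s.)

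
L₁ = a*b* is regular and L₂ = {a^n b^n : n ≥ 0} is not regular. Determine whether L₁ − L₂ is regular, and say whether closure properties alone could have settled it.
No — L₁ − L₂ is not regular.

a*b* − {a^n b^n} = {a^n b^m : n ≠ m}. If this were regular, then its complement intersected with a*b*, namely {a^n b^n : n ≥ 0}, would be regular too (closure under complement and intersection) — contradiction. So L₁ − L₂ is not regular.

Note that the bare facts "L₁ regular, L₂ non-regular" do not settle the question by themselves: the closure of regular languages under ∪, ∩, complement and difference applies only when BOTH operands are regular. With a non-regular operand the result can come out regular or non-regular depending on the specific languages, so one has to work out L₁ − L₂ for this particular pair, as above.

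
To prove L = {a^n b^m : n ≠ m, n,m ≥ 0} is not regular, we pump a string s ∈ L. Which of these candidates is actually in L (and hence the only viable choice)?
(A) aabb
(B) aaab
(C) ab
(B) aaab

The pumping lemma is applied to a string s that lies in L, so first check membership of each option:
- (A) aabb = a^2 b^2 has n = m = 2, so it is not in L ✗
- (B) aaab = a^3 b^1 with 3 ≠ 1, so it is in L ✓
- (C) ab = a^1 b^1 has n = m = 1, so it is not in L ✗

Only (B) aaab is in L, so it is the only candidate that could play the role of s.
(In a complete proof one picks s in terms of the pumping length p so that |s| ≥ p is guaranteed; a fixed string like aaab illustrates the shape of such an s.)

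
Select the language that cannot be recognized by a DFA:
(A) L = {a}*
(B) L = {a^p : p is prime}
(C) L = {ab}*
(B) {a^p : p is prime}

(B) L = {a^p : p is prime} is NOT regular.

The pumping lemma can be used to prove this:
After pumping, the length becomes composite

The other languages are regular because they can be recognized by finite automata.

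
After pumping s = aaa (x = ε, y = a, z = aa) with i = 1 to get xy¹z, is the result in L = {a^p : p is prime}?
Yes

xy¹z = ε · a · aa = aaa.
aaa has length 3, which is prime, so it is in L.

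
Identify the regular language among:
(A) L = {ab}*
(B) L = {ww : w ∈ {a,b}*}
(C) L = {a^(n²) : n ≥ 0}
(A) {ab}*

(A) L = {ab}* is regular.

This can be recognized by a finite automaton (DFA/NFA).
Regular expressions like {ab}* define regular languages.

The other choices are not regular:
- {ww : w ∈ {a,b}*}: After pumping, the two halves no longer match
- {a^(n²) : n ≥ 0}: After pumping, length is no longer a perfect square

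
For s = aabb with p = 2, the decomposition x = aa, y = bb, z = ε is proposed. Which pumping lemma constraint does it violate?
Violated: |xy| ≤ p

The decomposition x = aa, y = bb, z = ε for s = aabb with p = 2
violates the constraint: |xy| ≤ p

|xy| = |aabb| = 4 > 2 = p. The decomposition puts too many characters in xy.

Pumping lemma constraints:
1. xyz = s (decomposition is valid)
2. |xy| ≤ p
3. |y| > 0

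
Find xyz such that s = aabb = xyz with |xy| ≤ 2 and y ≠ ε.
x = '', y = 'aa', z = 'bb'

For s = aabb and p = 2, one valid decomposition is:
- x = '' (length 0)
- y = 'aa' (length 2)
- z = 'bb' (length 2)

Verification:
- xyz = '' + 'aa' + 'bb' = aabb ✓
- |xy| = 2 ≤ 2 ✓
- |y| = 2 > 0 ✓

All pumping lemma constraints are satisfied.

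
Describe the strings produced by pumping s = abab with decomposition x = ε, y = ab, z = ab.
{xy^i z : i ≥ 0} = {(ab)^(i+1) : i ≥ 0} = {ab, abab, ababab, ...}

With x = ε, y = ab, z = ab: Pumping 'ab' gives strings of alternating a's and b's.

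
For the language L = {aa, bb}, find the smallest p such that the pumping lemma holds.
p = 3

For a finite language L, the pumping lemma holds vacuously if p > max|s| for s ∈ L.

The longest string in L = {aa, bb} has length 2.
If p = 3, then no string s ∈ L has |s| ≥ p, so the condition is vacuously true.

The minimum pumping length is p = 3.

Why no smaller p works: for any p ≤ 2, the longest string s ∈ L has |s| = 2 ≥ p, so it would
have to be pumpable; but pumping up (i = 2, 3, ...) produces ever longer strings, which cannot all lie in the
finite language L. So the pumping property fails for every p ≤ 2.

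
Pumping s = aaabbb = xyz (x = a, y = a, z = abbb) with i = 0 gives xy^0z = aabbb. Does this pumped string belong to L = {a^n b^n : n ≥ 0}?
No

xy⁰z = a · ε · abbb = aabbb.
aabbb has 2 a's and 3 b's; 2 ≠ 3, so it is not in L.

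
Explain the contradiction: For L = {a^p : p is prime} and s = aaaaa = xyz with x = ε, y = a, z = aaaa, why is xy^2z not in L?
xy²z = aaaaaa ∉ L

Pumping with i = 2 replaces y = a by y² = aa:
- Original: s = xyz = aaaaa; aaaaa has length 5, which is prime, so it is in L
- Pumped: xy²z = ε · aa · aaaa = aaaaaa
- aaaaaa has length 6 = 2 × 3, which is not prime, so it is not in L

The pumping lemma would require xy²z ∈ L, so this decomposition yields a contradiction.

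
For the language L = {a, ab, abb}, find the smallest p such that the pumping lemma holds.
p = 4

For a finite language L, the pumping lemma holds vacuously if p > max|s| for s ∈ L.

The longest string in L = {a, ab, abb} has length 3.
If p = 4, then no string s ∈ L has |s| ≥ p, so the condition is vacuously true.

The minimum pumping length is p = 4.

Why no smaller p works: for any p ≤ 3, the longest string s ∈ L has |s| = 3 ≥ p, so it would
have to be pumpable; but pumping up (i = 2, 3, ...) produces ever longer strings, which cannot all lie in the
finite language L. So the pumping property fails for every p ≤ 3.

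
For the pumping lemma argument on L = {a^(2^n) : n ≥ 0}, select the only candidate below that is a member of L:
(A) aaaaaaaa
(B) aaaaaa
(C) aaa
(A) aaaaaaaa

The pumping lemma is applied to a string s that lies in L, so first check membership of each option:
- (A) aaaaaaaa has length 8 = 2^3, so it is in L ✓
- (B) aaaaaa has length 6, strictly between 2^2 = 4 and 2^3 = 8, so it is not in L ✗
- (C) aaa has length 3, strictly between 2^1 = 2 and 2^2 = 4, so it is not in L ✗

Only (A) aaaaaaaa is in L, so it is the only candidate that could play the role of s.
(In a complete proof one picks s in terms of the pumping length p so that |s| ≥ p is guaranteed; a fixed string like aaaaaaaa illustrates the shape of such an s.)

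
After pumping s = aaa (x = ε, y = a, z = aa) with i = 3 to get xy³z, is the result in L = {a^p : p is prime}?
Yes

xy³z = ε · aaa · aa = aaaaa.
aaaaa has length 5, which is prime, so it is in L.
(A single pumped string landing in L is not a contradiction by itself; a non-regularity proof needs some i for which xy^i z ∉ L, for every admissible decomposition.)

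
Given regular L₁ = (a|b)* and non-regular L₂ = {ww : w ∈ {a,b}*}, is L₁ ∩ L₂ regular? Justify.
No — L₁ ∩ L₂ is not regular.

(a|b)* is all strings over {a,b}, so L₁ ∩ L₂ = {ww : w ∈ {a,b}*} = L₂ itself, which is not regular (pump s = a^p b a^p b).

Note that the bare facts "L₁ regular, L₂ non-regular" do not settle the question by themselves: the closure of regular languages under ∪, ∩, complement and difference applies only when BOTH operands are regular. With a non-regular operand the result can come out regular or non-regular depending on the specific languages, so one has to work out L₁ ∩ L₂ for this particular pair, as above.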